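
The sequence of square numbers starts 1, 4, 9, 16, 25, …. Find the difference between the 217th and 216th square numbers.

n² − (n−1)² = 2n − 1, so 217² − 216² = 2·217 − 1 = 433.

433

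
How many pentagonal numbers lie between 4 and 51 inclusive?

5

The n-th pentagonal number is n(3n−1)/2.
Smallest index with value ≥ 4: n = 2 (giving 5).
Largest index with value ≤ 51: n = 6 (giving 51).
Indices 2 through 6: 5 terms.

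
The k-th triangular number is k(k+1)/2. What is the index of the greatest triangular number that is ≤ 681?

36

Solve n(n+1)/2 ≤ 681 for integer n.
n = 36 gives 666 ≤ 681, while n = 37 gives 703 > 681; so the answer is index 36.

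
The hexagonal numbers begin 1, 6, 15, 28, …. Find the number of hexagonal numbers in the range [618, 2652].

The n-th hexagonal number is n(2n−1).
Smallest index with value ≥ 618: n = 18 (giving 630).
Largest index with value ≤ 2652: n = 36 (giving 2556).
Indices 18 through 36: 19 terms.

19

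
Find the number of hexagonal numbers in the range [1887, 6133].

The n-th hexagonal number is n(2n−1).
Smallest index with value ≥ 1887: n = 31 (giving 1891).
Largest index with value ≤ 6133: n = 55 (giving 5995).
Indices 31 through 55: 25 terms.

25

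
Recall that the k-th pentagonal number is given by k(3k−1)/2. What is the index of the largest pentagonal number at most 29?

Solve n(3n−1)/2 ≤ 29 for integer n.
n = 4 gives 22 ≤ 29, while n = 5 gives 35 > 29; so the answer is index 4.

4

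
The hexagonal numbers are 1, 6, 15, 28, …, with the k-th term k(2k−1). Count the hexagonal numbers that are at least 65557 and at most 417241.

The n-th hexagonal number is n(2n−1).
Smallest index with value ≥ 65557: n = 182 (giving 66066).
Largest index with value ≤ 417241: n = 457 (giving 417241).
Indices 182 through 457: 276 terms.

276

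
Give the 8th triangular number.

The 8th triangular number is n(n+1)/2 with n = 8.
8·9/2 = 72/2 = 36.

36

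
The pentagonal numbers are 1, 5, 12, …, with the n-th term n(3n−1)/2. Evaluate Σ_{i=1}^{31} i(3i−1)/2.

Σ i(3i−1)/2 = (3Σi² − Σi) / 2 over i = 1..31.
Σi = 496 and Σi² = 10416.
(3·10416 − 1·496) / 2 = 30752/2 = 15376.

15376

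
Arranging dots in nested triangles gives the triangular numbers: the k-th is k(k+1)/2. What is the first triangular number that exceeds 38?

45

Solve n(n+1)/2 > 38 for integer n.
The largest n with value ≤ 38 is 8 (since 36 ≤ 38 < 45), so the first above is n = 9, value 45.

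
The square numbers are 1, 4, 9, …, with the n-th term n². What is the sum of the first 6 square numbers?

Σ_{i=1}^{6} i² = 6·7·13/6 = 91.

91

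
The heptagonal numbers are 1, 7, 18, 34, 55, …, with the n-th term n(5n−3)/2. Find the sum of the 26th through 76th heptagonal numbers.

355351

Σ i(5i−3)/2 = (5Σi² − 3Σi) / 2 over i = 26..76.
Σi = 2926 − 325 = 2601 and Σi² = 149226 − 5525 = 143701.
(5·143701 − 3·2601) / 2 = 710702/2 = 355351.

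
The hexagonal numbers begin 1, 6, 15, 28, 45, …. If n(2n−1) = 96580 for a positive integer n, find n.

Set n(2n−1) = 96580, giving 2n² − n − 96580 = 0.
The discriminant is 1 + 8·96580 = 772641, and √772641 = 879.
So n = (1 + 879) / 4 = 880/4 = 220.

220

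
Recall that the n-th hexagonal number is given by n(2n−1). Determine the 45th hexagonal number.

4005

45·(2·45 − 1) = 45·89 = 4005.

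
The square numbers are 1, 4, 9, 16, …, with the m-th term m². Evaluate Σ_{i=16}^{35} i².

Σ_{i=16}^{35} i² = 14910 − 1240 = 13670.

13670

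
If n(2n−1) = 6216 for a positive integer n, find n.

Set n(2n−1) = 6216, giving 2n² − n − 6216 = 0.
The discriminant is 1 + 8·6216 = 49729, and √49729 = 223.
So n = (1 + 223) / 4 = 224/4 = 56.
Check: 56·(2·56 − 1) = 6216. ✓

56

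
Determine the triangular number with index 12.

78

The 12th triangular number is n(n+1)/2 with n = 12.
12·13/2 = 156/2 = 78.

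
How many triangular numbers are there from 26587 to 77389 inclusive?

The n-th triangular number is n(n+1)/2.
Smallest index with value ≥ 26587: n = 231 (giving 26796).
Largest index with value ≤ 77389: n = 392 (giving 77028).
Indices 231 through 392: 162 terms.

162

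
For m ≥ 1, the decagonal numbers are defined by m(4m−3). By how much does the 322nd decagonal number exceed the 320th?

322·(4·322 − 3) = 413770 and 320·(4·320 − 3) = 408640.
Difference: 413770 − 408640 = 5130.

5130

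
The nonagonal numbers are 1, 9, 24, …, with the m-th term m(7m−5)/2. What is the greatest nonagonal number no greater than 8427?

Solve n(7n−5)/2 ≤ 8427 for integer n.
n = 49 gives 8281 ≤ 8427, while n = 50 gives 8625 > 8427; so the answer is 8281.

8281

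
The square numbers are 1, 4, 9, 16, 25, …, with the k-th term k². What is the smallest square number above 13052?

13225

Solve n² > 13052 for integer n.
The largest n with value ≤ 13052 is 114 (since 12996 ≤ 13052 < 13225), so the first above is n = 115, value 13225.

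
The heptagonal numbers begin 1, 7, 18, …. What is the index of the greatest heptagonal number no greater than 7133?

53

Solve n(5n−3)/2 ≤ 7133 for integer n.
n = 53 gives 6943 ≤ 7133, while n = 54 gives 7209 > 7133; so the answer is index 53.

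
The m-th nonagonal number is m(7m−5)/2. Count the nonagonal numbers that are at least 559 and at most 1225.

The n-th nonagonal number is n(7n−5)/2.
Smallest index with value ≥ 559: n = 13 (giving 559).
Largest index with value ≤ 1225: n = 19 (giving 1216).
Indices 13 through 19: 7 terms.

7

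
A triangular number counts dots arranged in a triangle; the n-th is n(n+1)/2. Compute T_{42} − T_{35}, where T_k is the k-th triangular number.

273

42·43/2 = 903 and 35·36/2 = 630.
Difference: 903 − 630 = 273.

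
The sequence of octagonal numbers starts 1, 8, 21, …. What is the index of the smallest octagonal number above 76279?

160

Solve n(3n−2) > 76279 for integer n.
The largest n with value ≤ 76279 is 159 (since 75525 ≤ 76279 < 76480), so the first above is n = 160, value 76480.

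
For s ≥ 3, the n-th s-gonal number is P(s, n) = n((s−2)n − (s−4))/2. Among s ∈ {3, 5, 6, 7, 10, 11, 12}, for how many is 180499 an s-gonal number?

1

s = 3: P(3, 600) = 180300 and P(3, 601) = 180901; 180499 is not s-gonal.
s = 5: P(5, 347) = 180440 and P(5, 348) = 181482; 180499 is not s-gonal.
s = 6: P(6, 300) = 179700 and P(6, 301) = 180901; 180499 is not s-gonal.
s = 7: P(7, 269) = 180499. ✓
s = 10: P(10, 212) = 179140 and P(10, 213) = 180837; 180499 is not s-gonal.
s = 11: P(11, 200) = 179300 and P(11, 201) = 181101; 180499 is not s-gonal.
s = 12: P(12, 190) = 179740 and P(12, 191) = 181641; 180499 is not s-gonal.
Hits: s ∈ {7} → 1.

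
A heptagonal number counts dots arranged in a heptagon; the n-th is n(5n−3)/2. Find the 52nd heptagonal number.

6682

The 52nd heptagonal number is n(5n−3)/2 with n = 52.
52·(5·52 − 3)/2 = 52·257/2 = 6682.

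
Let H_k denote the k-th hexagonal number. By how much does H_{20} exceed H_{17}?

219

20·(2·20 − 1) = 780 and 17·(2·17 − 1) = 561.
Difference: 780 − 561 = 219.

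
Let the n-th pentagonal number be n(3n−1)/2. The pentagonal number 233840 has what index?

Set n(3n−1)/2 = 233840, giving 3n² − n − 467680 = 0.
So n = (1 + 2369) / 6 = 2370/6 = 395.

395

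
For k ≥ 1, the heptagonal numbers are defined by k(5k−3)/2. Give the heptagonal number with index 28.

1918

The 28th heptagonal number is n(5n−3)/2 with n = 28.
28·(5·28 − 3)/2 = 28·137/2 = 1918.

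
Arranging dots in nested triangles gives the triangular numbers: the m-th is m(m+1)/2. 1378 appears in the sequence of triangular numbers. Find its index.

52

Set n(n+1)/2 = 1378, giving n² + n − 2756 = 0.
The discriminant is 1 + 8·1378 = 11025, and √11025 = 105.
So n = (-1 + 105) / 2 = 104/2 = 52.
Check: 52·53/2 = 1378. ✓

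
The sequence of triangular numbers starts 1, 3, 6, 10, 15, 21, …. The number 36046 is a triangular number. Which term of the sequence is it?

Set n(n+1)/2 = 36046, giving n² + n − 72092 = 0.
So n = (-1 + 537) / 2 = 536/2 = 268.
Check: 268·269/2 = 36046. ✓

268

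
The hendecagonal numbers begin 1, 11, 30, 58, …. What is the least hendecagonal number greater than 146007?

146791

Solve n(9n−7)/2 > 146007 for integer n.
The largest n with value ≤ 146007 is 180 (since 145170 ≤ 146007 < 146791), so the first above is n = 181, value 146791.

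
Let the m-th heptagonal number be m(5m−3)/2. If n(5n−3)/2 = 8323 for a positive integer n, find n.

58

Set n(5n−3)/2 = 8323, giving 5n² − 3n − 16646 = 0.
The discriminant is 9 + 40·8323 = 332929, and √332929 = 577.
So n = (3 + 577) / 10 = 580/10 = 58.
Check: 58·(5·58 − 3)/2 = 8323. ✓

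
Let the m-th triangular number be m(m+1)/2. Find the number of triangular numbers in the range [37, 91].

The n-th triangular number is n(n+1)/2.
Smallest index with value ≥ 37: n = 9 (giving 45).
Largest index with value ≤ 91: n = 13 (giving 91).
Indices 9 through 13: 5 terms.

5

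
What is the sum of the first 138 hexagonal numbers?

Σ i(2i−1) = 2Σi² − Σi over i = 1..138.
Σi = 9591 and Σi² = 885569.
2·885569 − 1·9591 = 1761547.

1761547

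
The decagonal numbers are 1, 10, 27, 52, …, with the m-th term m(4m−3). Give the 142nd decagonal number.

80230

The 142nd decagonal number is n(4n−3) with n = 142.
142·(4·142 − 3) = 142·565 = 80230.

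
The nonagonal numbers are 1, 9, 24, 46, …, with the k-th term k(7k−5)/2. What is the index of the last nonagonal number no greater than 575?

Solve n(7n−5)/2 ≤ 575 for integer n.
n = 13 gives 559 ≤ 575, while n = 14 gives 651 > 575; so the answer is index 13.

13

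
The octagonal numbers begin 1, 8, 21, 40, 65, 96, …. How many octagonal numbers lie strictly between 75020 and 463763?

The n-th octagonal number is n(3n−2).
Smallest index with value > 75020: n = 159 (giving 75525).
Largest index with value < 463763: n = 393 (giving 462561).
Indices 159 through 393: 235 terms.

235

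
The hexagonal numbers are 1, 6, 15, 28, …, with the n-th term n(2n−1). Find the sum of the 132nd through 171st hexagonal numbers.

Σ i(2i−1) = 2Σi² − Σi over i = 132..171.
Σi = 14706 − 8646 = 6060 and Σi² = 1681386 − 757966 = 923420.
2·923420 − 1·6060 = 1840780.

1840780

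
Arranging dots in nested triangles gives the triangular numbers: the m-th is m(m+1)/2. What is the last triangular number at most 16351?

Solve n(n+1)/2 ≤ 16351 for integer n.
n = 180 gives 16290 ≤ 16351, while n = 181 gives 16471 > 16351; so the answer is 16290.

16290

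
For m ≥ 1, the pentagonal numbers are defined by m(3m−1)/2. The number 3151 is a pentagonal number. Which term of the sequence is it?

46

Set n(3n−1)/2 = 3151, giving 3n² − n − 6302 = 0.
The discriminant is 1 + 24·3151 = 75625, and √75625 = 275.
So n = (1 + 275) / 6 = 276/6 = 46.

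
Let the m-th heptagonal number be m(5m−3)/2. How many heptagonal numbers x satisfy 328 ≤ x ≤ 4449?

31

The n-th heptagonal number is n(5n−3)/2.
Smallest index with value ≥ 328: n = 12 (giving 342).
Largest index with value ≤ 4449: n = 42 (giving 4347).
Indices 12 through 42: 31 terms.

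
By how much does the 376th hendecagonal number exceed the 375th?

3376

Consecutive hendecagonal numbers differ by 9n − 8: here 9·376 − 8 = 3376.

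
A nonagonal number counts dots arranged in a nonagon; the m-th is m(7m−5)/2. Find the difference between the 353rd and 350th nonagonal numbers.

7374

353·(7·353 − 5)/2 = 435249 and 350·(7·350 − 5)/2 = 427875.
Difference: 435249 − 427875 = 7374.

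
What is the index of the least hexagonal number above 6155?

Solve n(2n−1) > 6155 for integer n.
The largest n with value ≤ 6155 is 55 (since 5995 ≤ 6155 < 6216), so the first above is n = 56, value 6216.

56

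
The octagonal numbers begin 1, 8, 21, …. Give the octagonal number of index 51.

51·(3·51 − 2) = 51·151 = 7701.

7701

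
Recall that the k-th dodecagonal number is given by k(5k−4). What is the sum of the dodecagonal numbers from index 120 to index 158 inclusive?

3770611

Σ i(5i−4) = 5Σi² − 4Σi over i = 120..158.
Σi = 12561 − 7140 = 5421 and Σi² = 1327279 − 568820 = 758459.
5·758459 − 4·5421 = 3770611.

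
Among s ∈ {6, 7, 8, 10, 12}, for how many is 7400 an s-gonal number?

1

s = 6: P(6, 61) = 7381 and P(6, 62) = 7626; 7400 is not s-gonal.
s = 7: P(7, 54) = 7209 and P(7, 55) = 7480; 7400 is not s-gonal.
s = 8: P(8, 50) = 7400. ✓
s = 10: P(10, 43) = 7267 and P(10, 44) = 7612; 7400 is not s-gonal.
s = 12: P(12, 38) = 7068 and P(12, 39) = 7449; 7400 is not s-gonal.
Hits: s ∈ {8} → 1.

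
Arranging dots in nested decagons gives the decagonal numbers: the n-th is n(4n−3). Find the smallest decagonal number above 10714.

11077

Solve n(4n−3) > 10714 for integer n.
The largest n with value ≤ 10714 is 52 (since 10660 ≤ 10714 < 11077), so the first above is n = 53, value 11077.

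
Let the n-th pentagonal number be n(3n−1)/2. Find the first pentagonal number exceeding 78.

Solve n(3n−1)/2 > 78 for integer n.
The largest n with value ≤ 78 is 7 (since 70 ≤ 78 < 92), so the first above is n = 8, value 92.

92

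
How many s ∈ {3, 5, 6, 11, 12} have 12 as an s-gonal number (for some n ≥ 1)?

s = 3: P(3, 4) = 10 and P(3, 5) = 15; 12 is not s-gonal.
s = 5: P(5, 3) = 12. ✓
s = 6: P(6, 2) = 6 and P(6, 3) = 15; 12 is not s-gonal.
s = 11: P(11, 2) = 11 and P(11, 3) = 30; 12 is not s-gonal.
s = 12: P(12, 2) = 12. ✓
Hits: s ∈ {5, 12} → 2.

2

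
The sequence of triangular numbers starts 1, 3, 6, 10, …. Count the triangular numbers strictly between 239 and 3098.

57

The n-th triangular number is n(n+1)/2.
Smallest index with value > 239: n = 22 (giving 253).
Largest index with value < 3098: n = 78 (giving 3081).
Indices 22 through 78: 57 terms.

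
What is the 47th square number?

2209

The 47th square number is n² with n = 47.
47² = 2209.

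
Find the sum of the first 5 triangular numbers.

35

Σ i(i+1)/2 = (Σi² + Σi) / 2 over i = 1..5.
Σi = 15 and Σi² = 55.
(1·55 + 1·15) / 2 = 70/2 = 35.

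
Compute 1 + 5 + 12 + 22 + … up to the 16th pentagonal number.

Σ i(3i−1)/2 = (3Σi² − Σi) / 2 over i = 1..16.
Σi = 136 and Σi² = 1496.
(3·1496 − 1·136) / 2 = 4352/2 = 2176.

2176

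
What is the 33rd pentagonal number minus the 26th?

616

33·(3·33 − 1)/2 = 1617 and 26·(3·26 − 1)/2 = 1001.
Difference: 1617 − 1001 = 616.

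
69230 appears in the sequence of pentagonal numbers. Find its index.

215

Set n(3n−1)/2 = 69230, giving 3n² − n − 138460 = 0.
The discriminant is 1 + 24·69230 = 1661521, and √1661521 = 1289.
So n = (1 + 1289) / 6 = 1290/6 = 215.
Check: 215·(3·215 − 1)/2 = 69230. ✓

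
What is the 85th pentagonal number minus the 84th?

253

Consecutive pentagonal numbers differ by 3n − 2: here 3·85 − 2 = 253.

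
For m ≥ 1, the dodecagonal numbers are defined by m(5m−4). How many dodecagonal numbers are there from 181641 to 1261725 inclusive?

312

The n-th dodecagonal number is n(5n−4).
Smallest index with value ≥ 181641: n = 191 (giving 181641).
Largest index with value ≤ 1261725: n = 502 (giving 1258012).
Indices 191 through 502: 312 terms.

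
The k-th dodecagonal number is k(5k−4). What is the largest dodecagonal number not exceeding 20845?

Solve n(5n−4) ≤ 20845 for integer n.
n = 64 gives 20224 ≤ 20845, while n = 65 gives 20865 > 20845; so the answer is 20224.

20224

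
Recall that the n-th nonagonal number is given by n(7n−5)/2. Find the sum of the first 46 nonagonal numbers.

114586

Σ i(7i−5)/2 = (7Σi² − 5Σi) / 2 over i = 1..46.
Σi = 1081 and Σi² = 33511.
(7·33511 − 5·1081) / 2 = 229172/2 = 114586.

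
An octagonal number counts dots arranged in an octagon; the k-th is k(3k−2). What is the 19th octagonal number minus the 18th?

Consecutive octagonal numbers differ by 6n − 5: here 6·19 − 5 = 109.

109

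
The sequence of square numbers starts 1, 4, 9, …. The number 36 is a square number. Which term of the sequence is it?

6

We need n² = 36, so n = √36 = 6.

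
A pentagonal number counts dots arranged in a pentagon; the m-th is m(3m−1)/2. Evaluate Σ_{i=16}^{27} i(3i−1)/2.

8406

Σ i(3i−1)/2 = (3Σi² − Σi) / 2 over i = 16..27.
Σi = 378 − 120 = 258 and Σi² = 6930 − 1240 = 5690.
(3·5690 − 1·258) / 2 = 16812/2 = 8406.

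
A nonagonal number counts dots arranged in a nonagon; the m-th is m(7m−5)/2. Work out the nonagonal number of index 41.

5781

The 41st nonagonal number is n(7n−5)/2 with n = 41.
41·(7·41 − 5)/2 = 41·282/2 = 41·141 = 5781.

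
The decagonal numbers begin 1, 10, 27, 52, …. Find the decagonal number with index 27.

2835

The 27th decagonal number is n(4n−3) with n = 27.
27·(4·27 − 3) = 27·105 = 2835.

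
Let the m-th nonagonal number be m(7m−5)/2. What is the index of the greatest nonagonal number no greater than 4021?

Solve n(7n−5)/2 ≤ 4021 for integer n.
n = 34 gives 3961 ≤ 4021, while n = 35 gives 4200 > 4021; so the answer is index 34.

34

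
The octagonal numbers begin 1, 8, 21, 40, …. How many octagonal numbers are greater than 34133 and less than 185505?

The n-th octagonal number is n(3n−2).
Smallest index with value > 34133: n = 108 (giving 34776).
Largest index with value < 185505: n = 248 (giving 184016).
Indices 108 through 248: 141 terms.

141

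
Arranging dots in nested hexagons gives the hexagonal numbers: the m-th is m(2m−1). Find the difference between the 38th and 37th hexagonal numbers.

149

Consecutive hexagonal numbers differ by 4n − 3: here 4·38 − 3 = 149.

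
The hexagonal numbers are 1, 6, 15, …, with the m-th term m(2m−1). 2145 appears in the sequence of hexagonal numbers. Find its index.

Set n(2n−1) = 2145, giving 2n² − n − 2145 = 0.
The discriminant is 1 + 8·2145 = 17161, and √17161 = 131.
So n = (1 + 131) / 4 = 132/4 = 33.

33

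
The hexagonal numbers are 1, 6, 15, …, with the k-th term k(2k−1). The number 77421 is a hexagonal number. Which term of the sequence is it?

197

Set n(2n−1) = 77421, giving 2n² − n − 77421 = 0.
The discriminant is 1 + 8·77421 = 619369, and √619369 = 787.
So n = (1 + 787) / 4 = 788/4 = 197.
Check: 197·(2·197 − 1) = 77421. ✓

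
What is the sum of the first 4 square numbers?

30

Σ_{i=1}^{4} i² = 4·5·9/6 = 30.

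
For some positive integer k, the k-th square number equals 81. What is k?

We need n² = 81, so n = √81 = 9.
Check: 9² = 81. ✓

9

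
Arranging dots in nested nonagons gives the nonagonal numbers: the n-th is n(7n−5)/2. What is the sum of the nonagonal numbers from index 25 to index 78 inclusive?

540234

Σ i(7i−5)/2 = (7Σi² − 5Σi) / 2 over i = 25..78.
Σi = 3081 − 300 = 2781 and Σi² = 161239 − 4900 = 156339.
(7·156339 − 5·2781) / 2 = 1080468/2 = 540234.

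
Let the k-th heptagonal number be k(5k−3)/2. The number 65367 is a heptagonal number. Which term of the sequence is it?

162

Set n(5n−3)/2 = 65367, giving 5n² − 3n − 130734 = 0.
The discriminant is 9 + 40·65367 = 2614689, and √2614689 = 1617.
So n = (3 + 1617) / 10 = 1620/10 = 162.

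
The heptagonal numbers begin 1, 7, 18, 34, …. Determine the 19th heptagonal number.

The 19th heptagonal number is n(5n−3)/2 with n = 19.
19·(5·19 − 3)/2 = 19·92/2 = 19·46 = 874.

874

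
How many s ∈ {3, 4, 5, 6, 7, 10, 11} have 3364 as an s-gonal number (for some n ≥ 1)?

s = 3: P(3, 81) = 3321 and P(3, 82) = 3403; 3364 is not s-gonal.
s = 4: P(4, 58) = 3364. ✓
s = 5: P(5, 47) = 3290 and P(5, 48) = 3432; 3364 is not s-gonal.
s = 6: P(6, 41) = 3321 and P(6, 42) = 3486; 3364 is not s-gonal.
s = 7: P(7, 36) = 3186 and P(7, 37) = 3367; 3364 is not s-gonal.
s = 10: P(10, 29) = 3277 and P(10, 30) = 3510; 3364 is not s-gonal.
s = 11: P(11, 27) = 3186 and P(11, 28) = 3430; 3364 is not s-gonal.
Hits: s ∈ {4} → 1.

1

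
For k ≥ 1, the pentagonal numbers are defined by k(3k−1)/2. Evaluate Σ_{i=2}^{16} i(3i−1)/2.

2175

Σ i(3i−1)/2 = (3Σi² − Σi) / 2 over i = 2..16.
Σi = 136 − 1 = 135 and Σi² = 1496 − 1 = 1495.
(3·1495 − 1·135) / 2 = 4350/2 = 2175.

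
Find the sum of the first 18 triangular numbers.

Σ i(i+1)/2 = (Σi² + Σi) / 2 over i = 1..18.
Σi = 171 and Σi² = 2109.
(1·2109 + 1·171) / 2 = 2280/2 = 1140.

1140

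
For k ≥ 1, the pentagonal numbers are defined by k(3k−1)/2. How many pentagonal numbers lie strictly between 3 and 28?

The n-th pentagonal number is n(3n−1)/2.
Smallest index with value > 3: n = 2 (giving 5).
Largest index with value < 28: n = 4 (giving 22).
Indices 2 through 4: 3 terms.

3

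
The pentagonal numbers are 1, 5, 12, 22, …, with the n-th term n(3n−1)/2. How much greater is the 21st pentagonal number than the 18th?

21·(3·21 − 1)/2 = 651 and 18·(3·18 − 1)/2 = 477.
Difference: 651 − 477 = 174.

174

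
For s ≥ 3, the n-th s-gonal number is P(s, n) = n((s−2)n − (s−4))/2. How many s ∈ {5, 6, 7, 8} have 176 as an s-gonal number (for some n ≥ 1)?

2

s = 5: P(5, 11) = 176. ✓
s = 6: P(6, 9) = 153 and P(6, 10) = 190; 176 is not s-gonal.
s = 7: P(7, 8) = 148 and P(7, 9) = 189; 176 is not s-gonal.
s = 8: P(8, 8) = 176. ✓
Hits: s ∈ {5, 8} → 2.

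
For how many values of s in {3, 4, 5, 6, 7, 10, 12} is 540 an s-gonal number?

2

s = 3: P(3, 32) = 528 and P(3, 33) = 561; 540 is not s-gonal.
s = 4: P(4, 23) = 529 and P(4, 24) = 576; 540 is not s-gonal.
s = 5: P(5, 19) = 532 and P(5, 20) = 590; 540 is not s-gonal.
s = 6: P(6, 16) = 496 and P(6, 17) = 561; 540 is not s-gonal.
s = 7: P(7, 15) = 540. ✓
s = 10: P(10, 12) = 540. ✓
s = 12: P(12, 10) = 460 and P(12, 11) = 561; 540 is not s-gonal.
Hits: s ∈ {7, 10} → 2.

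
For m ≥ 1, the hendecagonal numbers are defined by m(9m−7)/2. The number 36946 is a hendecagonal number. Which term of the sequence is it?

91

Set n(9n−7)/2 = 36946, giving 9n² − 7n − 73892 = 0.
The discriminant is 49 + 72·36946 = 2660161, and √2660161 = 1631.
So n = (7 + 1631) / 18 = 1638/18 = 91.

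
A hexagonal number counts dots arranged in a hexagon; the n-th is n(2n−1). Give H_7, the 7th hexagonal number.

The 7th hexagonal number is n(2n−1) with n = 7.
7·(2·7 − 1) = 7·13 = 91.

91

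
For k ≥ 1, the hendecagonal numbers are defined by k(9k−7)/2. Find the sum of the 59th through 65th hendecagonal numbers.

Σ i(9i−7)/2 = (9Σi² − 7Σi) / 2 over i = 59..65.
Σi = 2145 − 1711 = 434 and Σi² = 93665 − 66729 = 26936.
(9·26936 − 7·434) / 2 = 239386/2 = 119693.

119693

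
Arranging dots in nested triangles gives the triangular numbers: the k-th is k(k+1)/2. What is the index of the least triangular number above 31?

Solve n(n+1)/2 > 31 for integer n.
The largest n with value ≤ 31 is 7 (since 28 ≤ 31 < 36), so the first above is n = 8, value 36.

8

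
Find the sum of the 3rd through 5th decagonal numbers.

164

Σ i(4i−3) = 4Σi² − 3Σi over i = 3..5.
Σi = 15 − 3 = 12 and Σi² = 55 − 5 = 50.
4·50 − 3·12 = 164.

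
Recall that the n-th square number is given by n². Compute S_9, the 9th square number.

81

The 9th square number is n² with n = 9.
9² = 81.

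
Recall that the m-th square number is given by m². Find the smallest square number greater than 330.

361

Solve n² > 330 for integer n.
The largest n with value ≤ 330 is 18 (since 324 ≤ 330 < 361), so the first above is n = 19, value 361.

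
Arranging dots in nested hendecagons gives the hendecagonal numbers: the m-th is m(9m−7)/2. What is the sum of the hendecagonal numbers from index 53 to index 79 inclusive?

Σ i(9i−7)/2 = (9Σi² − 7Σi) / 2 over i = 53..79.
Σi = 3160 − 1378 = 1782 and Σi² = 167480 − 48230 = 119250.
(9·119250 − 7·1782) / 2 = 1060776/2 = 530388.

530388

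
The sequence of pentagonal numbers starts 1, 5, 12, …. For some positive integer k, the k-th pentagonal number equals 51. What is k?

6

Set n(3n−1)/2 = 51, giving 3n² − n − 102 = 0.
The discriminant is 1 + 24·51 = 1225, and √1225 = 35.
So n = (1 + 35) / 6 = 36/6 = 6.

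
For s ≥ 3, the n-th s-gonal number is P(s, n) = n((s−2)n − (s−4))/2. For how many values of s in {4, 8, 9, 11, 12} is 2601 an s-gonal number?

1

s = 4: P(4, 51) = 2601. ✓
s = 8: P(8, 29) = 2465 and P(8, 30) = 2640; 2601 is not s-gonal.
s = 9: P(9, 27) = 2484 and P(9, 28) = 2674; 2601 is not s-gonal.
s = 11: P(11, 24) = 2508 and P(11, 25) = 2725; 2601 is not s-gonal.
s = 12: P(12, 23) = 2553 and P(12, 24) = 2784; 2601 is not s-gonal.
Hits: s ∈ {4} → 1.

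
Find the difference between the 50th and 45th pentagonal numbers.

50·(3·50 − 1)/2 = 3725 and 45·(3·45 − 1)/2 = 3015.
Difference: 3725 − 3015 = 710.

710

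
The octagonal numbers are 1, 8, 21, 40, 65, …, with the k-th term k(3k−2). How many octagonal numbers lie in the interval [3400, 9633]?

The n-th octagonal number is n(3n−2).
Smallest index with value ≥ 3400: n = 34 (giving 3400).
Largest index with value ≤ 9633: n = 57 (giving 9633).
Indices 34 through 57: 24 terms.

24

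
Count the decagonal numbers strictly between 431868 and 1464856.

277

The n-th decagonal number is n(4n−3).
Smallest index with value > 431868: n = 329 (giving 431977).
Largest index with value < 1464856: n = 605 (giving 1462285).
Indices 329 through 605: 277 terms.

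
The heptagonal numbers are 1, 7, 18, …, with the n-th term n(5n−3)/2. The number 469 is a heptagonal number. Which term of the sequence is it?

14

Set n(5n−3)/2 = 469, giving 5n² − 3n − 938 = 0.
So n = (3 + 137) / 10 = 140/10 = 14.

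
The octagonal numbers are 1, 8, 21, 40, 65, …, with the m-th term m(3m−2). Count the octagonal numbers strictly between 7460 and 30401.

50

The n-th octagonal number is n(3n−2).
Smallest index with value > 7460: n = 51 (giving 7701).
Largest index with value < 30401: n = 100 (giving 29800).
Indices 51 through 100: 50 terms.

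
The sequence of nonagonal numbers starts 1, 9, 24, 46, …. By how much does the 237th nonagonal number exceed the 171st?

94083

237·(7·237 − 5)/2 = 195999 and 171·(7·171 − 5)/2 = 101916.
Difference: 195999 − 101916 = 94083.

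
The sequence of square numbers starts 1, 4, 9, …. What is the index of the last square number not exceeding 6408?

80

Solve n² ≤ 6408 for integer n.
n = 80 gives 6400 ≤ 6408, while n = 81 gives 6561 > 6408; so the answer is index 80.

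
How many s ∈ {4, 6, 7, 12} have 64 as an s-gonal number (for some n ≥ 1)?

s = 4: P(4, 8) = 64. ✓
s = 6: P(6, 5) = 45 and P(6, 6) = 66; 64 is not s-gonal.
s = 7: P(7, 5) = 55 and P(7, 6) = 81; 64 is not s-gonal.
s = 12: P(12, 4) = 64. ✓
Hits: s ∈ {4, 12} → 2.

2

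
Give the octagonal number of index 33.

3201

The 33rd octagonal number is n(3n−2) with n = 33.
33·(3·33 − 2) = 33·97 = 3201.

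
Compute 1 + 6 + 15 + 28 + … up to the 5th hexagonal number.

95

Σ i(2i−1) = 2Σi² − Σi over i = 1..5.
Σi = 15 and Σi² = 55.
2·55 − 1·15 = 95.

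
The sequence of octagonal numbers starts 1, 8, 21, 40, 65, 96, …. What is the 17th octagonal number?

833

The 17th octagonal number is n(3n−2) with n = 17.
17·(3·17 − 2) = 17·49 = 833.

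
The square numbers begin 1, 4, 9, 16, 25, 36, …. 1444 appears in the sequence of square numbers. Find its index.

38

We need n² = 1444, so n = √1444 = 38.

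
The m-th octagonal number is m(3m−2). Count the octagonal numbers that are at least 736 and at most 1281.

The n-th octagonal number is n(3n−2).
Smallest index with value ≥ 736: n = 16 (giving 736).
Largest index with value ≤ 1281: n = 21 (giving 1281).
Indices 16 through 21: 6 terms.

6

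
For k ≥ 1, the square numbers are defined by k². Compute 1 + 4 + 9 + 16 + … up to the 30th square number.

9455

Σ_{i=1}^{30} i² = 30·31·61/6 = 9455.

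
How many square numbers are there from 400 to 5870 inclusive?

The n-th square number is n².
Smallest index with value ≥ 400: n = 20 (giving 400).
Largest index with value ≤ 5870: n = 76 (giving 5776).
Indices 20 through 76: 57 terms.

57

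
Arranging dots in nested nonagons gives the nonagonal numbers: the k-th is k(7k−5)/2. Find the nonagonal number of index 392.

The 392nd nonagonal number is n(7n−5)/2 with n = 392.
392·(7·392 − 5)/2 = 392·2739/2 = 536844.

536844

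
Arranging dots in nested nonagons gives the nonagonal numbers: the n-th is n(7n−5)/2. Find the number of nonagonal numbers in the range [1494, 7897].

The n-th nonagonal number is n(7n−5)/2.
Smallest index with value ≥ 1494: n = 22 (giving 1639).
Largest index with value ≤ 7897: n = 47 (giving 7614).
Indices 22 through 47: 26 terms.

26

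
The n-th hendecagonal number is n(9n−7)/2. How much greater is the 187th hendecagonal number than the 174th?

21073

187·(9·187 − 7)/2 = 156706 and 174·(9·174 − 7)/2 = 135633.
Difference: 156706 − 135633 = 21073.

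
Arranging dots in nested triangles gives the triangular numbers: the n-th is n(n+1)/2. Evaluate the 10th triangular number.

55

The 10th triangular number is n(n+1)/2 with n = 10.
10·11/2 = 110/2 = 55.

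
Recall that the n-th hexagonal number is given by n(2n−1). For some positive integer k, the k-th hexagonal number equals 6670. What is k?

Set n(2n−1) = 6670, giving 2n² − n − 6670 = 0.
So n = (1 + 231) / 4 = 232/4 = 58.

58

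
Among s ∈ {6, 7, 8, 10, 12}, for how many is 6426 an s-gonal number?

1

s = 6: P(6, 56) = 6216 and P(6, 57) = 6441; 6426 is not s-gonal.
s = 7: P(7, 51) = 6426. ✓
s = 8: P(8, 46) = 6256 and P(8, 47) = 6533; 6426 is not s-gonal.
s = 10: P(10, 40) = 6280 and P(10, 41) = 6601; 6426 is not s-gonal.
s = 12: P(12, 36) = 6336 and P(12, 37) = 6697; 6426 is not s-gonal.
Hits: s ∈ {7} → 1.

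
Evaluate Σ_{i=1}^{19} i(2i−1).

4750

Σ i(2i−1) = 2Σi² − Σi over i = 1..19.
Σi = 190 and Σi² = 2470.
2·2470 − 1·190 = 4750.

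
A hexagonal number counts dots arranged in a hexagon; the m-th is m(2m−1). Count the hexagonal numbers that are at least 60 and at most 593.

The n-th hexagonal number is n(2n−1).
Smallest index with value ≥ 60: n = 6 (giving 66).
Largest index with value ≤ 593: n = 17 (giving 561).
Indices 6 through 17: 12 terms.

12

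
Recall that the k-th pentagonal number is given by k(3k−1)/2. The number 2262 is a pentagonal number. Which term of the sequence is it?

39

Set n(3n−1)/2 = 2262, giving 3n² − n − 4524 = 0.
So n = (1 + 233) / 6 = 234/6 = 39.
Check: 39·(3·39 − 1)/2 = 2262. ✓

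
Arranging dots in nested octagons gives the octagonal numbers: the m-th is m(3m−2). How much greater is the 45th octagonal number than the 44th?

265

Consecutive octagonal numbers differ by 6n − 5: here 6·45 − 5 = 265.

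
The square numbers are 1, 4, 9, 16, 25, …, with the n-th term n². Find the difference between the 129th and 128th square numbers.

n² − (n−1)² = 2n − 1, so 129² − 128² = 2·129 − 1 = 257.

257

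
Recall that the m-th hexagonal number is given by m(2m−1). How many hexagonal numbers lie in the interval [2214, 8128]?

31

The n-th hexagonal number is n(2n−1).
Smallest index with value ≥ 2214: n = 34 (giving 2278).
Largest index with value ≤ 8128: n = 64 (giving 8128).
Indices 34 through 64: 31 terms.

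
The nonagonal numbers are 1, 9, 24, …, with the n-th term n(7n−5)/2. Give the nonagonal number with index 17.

The 17th nonagonal number is n(7n−5)/2 with n = 17.
17·(7·17 − 5)/2 = 17·114/2 = 17·57 = 969.

969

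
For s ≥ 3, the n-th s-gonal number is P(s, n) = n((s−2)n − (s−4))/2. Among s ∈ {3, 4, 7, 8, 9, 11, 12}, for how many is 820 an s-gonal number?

s = 3: P(3, 40) = 820. ✓
s = 4: P(4, 28) = 784 and P(4, 29) = 841; 820 is not s-gonal.
s = 7: P(7, 18) = 783 and P(7, 19) = 874; 820 is not s-gonal.
s = 8: P(8, 16) = 736 and P(8, 17) = 833; 820 is not s-gonal.
s = 9: P(9, 15) = 750 and P(9, 16) = 856; 820 is not s-gonal.
s = 11: P(11, 13) = 715 and P(11, 14) = 833; 820 is not s-gonal.
s = 12: P(12, 13) = 793 and P(12, 14) = 924; 820 is not s-gonal.
Hits: s ∈ {3} → 1.

1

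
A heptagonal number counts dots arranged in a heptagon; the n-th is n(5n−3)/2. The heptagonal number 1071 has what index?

Set n(5n−3)/2 = 1071, giving 5n² − 3n − 2142 = 0.
So n = (3 + 207) / 10 = 210/10 = 21.

21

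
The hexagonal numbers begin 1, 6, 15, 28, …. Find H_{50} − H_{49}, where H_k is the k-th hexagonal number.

Consecutive hexagonal numbers differ by 4n − 3: here 4·50 − 3 = 197.

197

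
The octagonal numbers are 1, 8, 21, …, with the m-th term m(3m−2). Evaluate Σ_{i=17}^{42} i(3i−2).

70733

Σ i(3i−2) = 3Σi² − 2Σi over i = 17..42.
Σi = 903 − 136 = 767 and Σi² = 25585 − 1496 = 24089.
3·24089 − 2·767 = 70733.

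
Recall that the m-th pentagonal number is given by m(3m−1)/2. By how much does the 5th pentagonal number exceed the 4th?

Consecutive pentagonal numbers differ by 3n − 2: here 3·5 − 2 = 13.

13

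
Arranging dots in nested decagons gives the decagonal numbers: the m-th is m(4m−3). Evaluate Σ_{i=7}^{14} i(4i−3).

Σ i(4i−3) = 4Σi² − 3Σi over i = 7..14.
Σi = 105 − 21 = 84 and Σi² = 1015 − 91 = 924.
4·924 − 3·84 = 3444.

3444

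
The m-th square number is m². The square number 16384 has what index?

128

We need n² = 16384, so n = √16384 = 128.
Check: 128² = 16384. ✓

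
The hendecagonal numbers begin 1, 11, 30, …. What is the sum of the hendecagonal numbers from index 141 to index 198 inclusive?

Σ i(9i−7)/2 = (9Σi² − 7Σi) / 2 over i = 141..198.
Σi = 19701 − 9870 = 9831 and Σi² = 2607099 − 924490 = 1682609.
(9·1682609 − 7·9831) / 2 = 15074664/2 = 7537332.

7537332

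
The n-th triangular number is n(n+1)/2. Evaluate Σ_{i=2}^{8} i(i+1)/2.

119

Σ i(i+1)/2 = (Σi² + Σi) / 2 over i = 2..8.
Σi = 36 − 1 = 35 and Σi² = 204 − 1 = 203.
(1·203 + 1·35) / 2 = 238/2 = 119.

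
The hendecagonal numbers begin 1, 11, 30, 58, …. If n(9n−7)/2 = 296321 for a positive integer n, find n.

Set n(9n−7)/2 = 296321, giving 9n² − 7n − 592642 = 0.
The discriminant is 49 + 72·296321 = 21335161, and √21335161 = 4619.
So n = (7 + 4619) / 18 = 4626/18 = 257.

257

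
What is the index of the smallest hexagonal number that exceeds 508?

Solve n(2n−1) > 508 for integer n.
The largest n with value ≤ 508 is 16 (since 496 ≤ 508 < 561), so the first above is n = 17, value 561.

17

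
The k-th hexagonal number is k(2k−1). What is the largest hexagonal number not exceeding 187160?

Solve n(2n−1) ≤ 187160 for integer n.
n = 306 gives 186966 ≤ 187160, while n = 307 gives 188191 > 187160; so the answer is 186966.

186966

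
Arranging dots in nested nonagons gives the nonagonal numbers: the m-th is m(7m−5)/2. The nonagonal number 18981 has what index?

74

Set n(7n−5)/2 = 18981, giving 7n² − 5n − 37962 = 0.
The discriminant is 25 + 56·18981 = 1062961, and √1062961 = 1031.
So n = (5 + 1031) / 14 = 1036/14 = 74.
Check: 74·(7·74 − 5)/2 = 18981. ✓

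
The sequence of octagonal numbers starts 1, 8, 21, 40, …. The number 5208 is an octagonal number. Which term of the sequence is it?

Set n(3n−2) = 5208, giving 3n² − 2n − 5208 = 0.
The discriminant is 4 + 12·5208 = 62500, and √62500 = 250.
So n = (2 + 250) / 6 = 252/6 = 42.
Check: 42·(3·42 − 2) = 5208. ✓

42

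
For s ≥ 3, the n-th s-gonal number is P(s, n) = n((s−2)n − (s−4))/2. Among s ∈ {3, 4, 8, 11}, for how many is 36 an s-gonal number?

2

s = 3: P(3, 8) = 36. ✓
s = 4: P(4, 6) = 36. ✓
s = 8: P(8, 3) = 21 and P(8, 4) = 40; 36 is not s-gonal.
s = 11: P(11, 3) = 30 and P(11, 4) = 58; 36 is not s-gonal.
Hits: s ∈ {3, 4} → 2.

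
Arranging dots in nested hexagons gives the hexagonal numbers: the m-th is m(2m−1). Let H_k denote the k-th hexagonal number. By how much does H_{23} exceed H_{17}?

474

23·(2·23 − 1) = 1035 and 17·(2·17 − 1) = 561.
Difference: 1035 − 561 = 474.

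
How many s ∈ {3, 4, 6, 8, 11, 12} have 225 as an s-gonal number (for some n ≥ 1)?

s = 3: P(3, 20) = 210 and P(3, 21) = 231; 225 is not s-gonal.
s = 4: P(4, 15) = 225. ✓
s = 6: P(6, 10) = 190 and P(6, 11) = 231; 225 is not s-gonal.
s = 8: P(8, 9) = 225. ✓
s = 11: P(11, 7) = 196 and P(11, 8) = 260; 225 is not s-gonal.
s = 12: P(12, 7) = 217 and P(12, 8) = 288; 225 is not s-gonal.
Hits: s ∈ {4, 8} → 2.

2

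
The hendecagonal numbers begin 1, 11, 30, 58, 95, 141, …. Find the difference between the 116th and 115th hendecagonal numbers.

Consecutive hendecagonal numbers differ by 9n − 8: here 9·116 − 8 = 1036.

1036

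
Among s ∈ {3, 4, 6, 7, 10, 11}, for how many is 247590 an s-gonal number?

1

s = 3: P(3, 703) = 247456 and P(3, 704) = 248160; 247590 is not s-gonal.
s = 4: P(4, 497) = 247009 and P(4, 498) = 248004; 247590 is not s-gonal.
s = 6: P(6, 352) = 247456 and P(6, 353) = 248865; 247590 is not s-gonal.
s = 7: P(7, 315) = 247590. ✓
s = 10: P(10, 249) = 247257 and P(10, 250) = 249250; 247590 is not s-gonal.
s = 11: P(11, 234) = 245583 and P(11, 235) = 247690; 247590 is not s-gonal.
Hits: s ∈ {7} → 1.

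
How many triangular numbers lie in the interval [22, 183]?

The n-th triangular number is n(n+1)/2.
Smallest index with value ≥ 22: n = 7 (giving 28).
Largest index with value ≤ 183: n = 18 (giving 171).
Indices 7 through 18: 12 terms.

12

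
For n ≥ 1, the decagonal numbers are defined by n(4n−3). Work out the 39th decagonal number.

5967

The 39th decagonal number is n(4n−3) with n = 39.
39·(4·39 − 3) = 39·153 = 5967.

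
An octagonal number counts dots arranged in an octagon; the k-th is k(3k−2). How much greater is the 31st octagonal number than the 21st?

31·(3·31 − 2) = 2821 and 21·(3·21 − 2) = 1281.
Difference: 2821 − 1281 = 1540.

1540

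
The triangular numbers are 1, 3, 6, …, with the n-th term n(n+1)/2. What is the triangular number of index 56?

The 56th triangular number is n(n+1)/2 with n = 56.
56·57/2 = 3192/2 = 1596.

1596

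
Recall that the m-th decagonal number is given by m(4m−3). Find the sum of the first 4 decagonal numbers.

90

Σ i(4i−3) = 4Σi² − 3Σi over i = 1..4.
Σi = 10 and Σi² = 30.
4·30 − 3·10 = 90.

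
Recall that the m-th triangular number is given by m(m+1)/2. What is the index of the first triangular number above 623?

35

Solve n(n+1)/2 > 623 for integer n.
The largest n with value ≤ 623 is 34 (since 595 ≤ 623 < 630), so the first above is n = 35, value 630.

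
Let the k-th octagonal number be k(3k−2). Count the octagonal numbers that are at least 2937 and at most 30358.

The n-th octagonal number is n(3n−2).
Smallest index with value ≥ 2937: n = 32 (giving 3008).
Largest index with value ≤ 30358: n = 100 (giving 29800).
Indices 32 through 100: 69 terms.

69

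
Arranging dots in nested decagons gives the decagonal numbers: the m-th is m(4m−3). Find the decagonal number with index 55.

11935

The 55th decagonal number is n(4n−3) with n = 55.
55·(4·55 − 3) = 55·217 = 11935.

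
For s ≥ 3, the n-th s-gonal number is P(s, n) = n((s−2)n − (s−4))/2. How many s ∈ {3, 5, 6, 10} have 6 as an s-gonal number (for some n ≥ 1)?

s = 3: P(3, 3) = 6. ✓
s = 5: P(5, 2) = 5 and P(5, 3) = 12; 6 is not s-gonal.
s = 6: P(6, 2) = 6. ✓
s = 10: P(10, 1) = 1 and P(10, 2) = 10; 6 is not s-gonal.
Hits: s ∈ {3, 6} → 2.

2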